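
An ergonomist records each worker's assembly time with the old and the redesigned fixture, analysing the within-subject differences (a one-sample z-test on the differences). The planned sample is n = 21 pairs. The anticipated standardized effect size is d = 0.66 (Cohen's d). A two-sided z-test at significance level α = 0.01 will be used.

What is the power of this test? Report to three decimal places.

Noncentrality parameter: δ = d·√n = 0.66 × √21 = 3.0245
Critical value for a two-sided test at α = 0.01: z_{α/2} = 2.576.
Power = Φ(δ − 2.576) + Φ(−δ − 2.576) = Φ(0.449) + Φ(-5.600) = 0.6732 + 0.0000 = 0.6732.

Power ≈ 0.673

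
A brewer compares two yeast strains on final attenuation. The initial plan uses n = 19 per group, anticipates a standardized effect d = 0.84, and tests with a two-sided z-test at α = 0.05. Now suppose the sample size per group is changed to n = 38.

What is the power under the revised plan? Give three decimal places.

With n = 38 per group: δ = d·√(n/2) = 0.84 × √(38/2) = 3.6615. Critical value z_{0.025} = 1.960.
Revised power = Φ(δ − 1.960) + Φ(−δ − 1.960) = Φ(1.702) + Φ(-5.621) = 0.9556 + 0.0000 = 0.9556.

Power ≈ 0.956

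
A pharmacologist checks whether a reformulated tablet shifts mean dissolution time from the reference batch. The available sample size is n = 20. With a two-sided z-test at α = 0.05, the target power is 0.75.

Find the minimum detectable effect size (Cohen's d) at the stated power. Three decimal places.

d ≈ 0.589

Required noncentrality: δ = z_{0.025} + z_{0.25} = 1.960 + 0.674 = 2.634.
(The second rejection-region term Φ(−δ − z_{α/2}) is negligible and dropped.)
δ = d·√n ⇒ d = δ/√n = 2.634/√20 = 0.5891.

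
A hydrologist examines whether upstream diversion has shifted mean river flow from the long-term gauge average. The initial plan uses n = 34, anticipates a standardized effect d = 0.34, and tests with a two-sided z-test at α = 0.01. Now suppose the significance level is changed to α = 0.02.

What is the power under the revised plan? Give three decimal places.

Power ≈ 0.365

δ = d·√n = 0.34 × √34 = 1.9825 (unchanged). New critical value: z_{0.01} = 2.326.
Revised power = Φ(δ − 2.326) + Φ(−δ − 2.326) = Φ(-0.344) + Φ(-4.309) = 0.3655 + 0.0000 = 0.3655.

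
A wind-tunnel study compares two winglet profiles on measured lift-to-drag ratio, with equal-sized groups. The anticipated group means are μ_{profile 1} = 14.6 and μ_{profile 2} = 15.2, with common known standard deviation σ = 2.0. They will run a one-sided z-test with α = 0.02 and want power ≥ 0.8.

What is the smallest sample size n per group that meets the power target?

Standardized effect: d = |μ_{profile 1} − μ_{profile 2}| / σ = |14.6 − 15.2| / 2.0 = 0.3000
For power 0.8 need Φ(δ − z_{0.02}) = 0.8, so δ = z_{0.02} + z_{0.20} = 2.054 + 0.842 = 2.895.
δ = d·√(n/2) ⇒ n = 2(δ/d)² = 2 × (2.895 / 0.3000)² = 186.29.
Round up to the next whole unit.

n = 187 per group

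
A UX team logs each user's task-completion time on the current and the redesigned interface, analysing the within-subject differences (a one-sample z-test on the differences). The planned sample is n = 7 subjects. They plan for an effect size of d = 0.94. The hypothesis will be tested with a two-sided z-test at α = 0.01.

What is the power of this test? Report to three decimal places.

Noncentrality parameter: δ = d·√n = 0.94 × √7 = 2.4870
Two-sided α = 0.01 → critical value z_{0.005} = 2.576.
Power = Φ(δ − 2.576) + Φ(−δ − 2.576) = Φ(-0.089) + Φ(-5.063) = 0.4646 + 0.0000 = 0.4646.

Power ≈ 0.465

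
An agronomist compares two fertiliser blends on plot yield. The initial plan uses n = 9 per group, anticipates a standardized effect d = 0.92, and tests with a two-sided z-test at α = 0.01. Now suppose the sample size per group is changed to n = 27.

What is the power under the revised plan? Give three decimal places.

With n = 27 per group: δ = d·√(n/2) = 0.92 × √(27/2) = 3.3803. Critical value z_{0.005} = 2.576.
Revised power = Φ(δ − 2.576) + Φ(−δ − 2.576) = Φ(0.804) + Φ(-5.956) = 0.7894 + 0.0000 = 0.7894.

Power ≈ 0.789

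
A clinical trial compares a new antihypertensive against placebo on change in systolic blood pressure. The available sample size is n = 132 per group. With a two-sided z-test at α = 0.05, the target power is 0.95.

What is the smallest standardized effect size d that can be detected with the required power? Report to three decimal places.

d ≈ 0.444

Need Φ(δ − 1.960) = 0.95, so δ = 1.960 + 1.645 = 3.605.
(The second rejection-region term Φ(−δ − z_{α/2}) is negligible and dropped.)
δ = d·√(n/2) ⇒ d = δ/√(n/2) = 3.605/√(132/2) = 0.4437.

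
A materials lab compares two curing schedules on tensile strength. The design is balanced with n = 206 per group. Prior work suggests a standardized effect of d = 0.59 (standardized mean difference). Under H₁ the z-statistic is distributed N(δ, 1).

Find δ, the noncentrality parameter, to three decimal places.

δ = d·√(n/2) = 0.59 × √(206/2) = 5.9878

δ ≈ 5.988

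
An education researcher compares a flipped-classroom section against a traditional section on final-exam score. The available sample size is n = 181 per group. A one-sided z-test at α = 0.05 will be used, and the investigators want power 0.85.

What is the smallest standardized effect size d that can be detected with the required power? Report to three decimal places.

Need Φ(δ − 1.645) = 0.85, so δ = 1.645 + 1.036 = 2.681.
δ = d·√(n/2) ⇒ d = δ/√(n/2) = 2.681/√(181/2) = 0.2819.

d ≈ 0.282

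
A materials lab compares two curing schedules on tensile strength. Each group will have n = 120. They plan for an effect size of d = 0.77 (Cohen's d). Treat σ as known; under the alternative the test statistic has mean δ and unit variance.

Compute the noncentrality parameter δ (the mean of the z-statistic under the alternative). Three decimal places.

The noncentrality parameter scales effect size by the design's sample-size factor: δ = d·√(n/2) = 0.77 × √(120/2) = 5.9644

δ ≈ 5.964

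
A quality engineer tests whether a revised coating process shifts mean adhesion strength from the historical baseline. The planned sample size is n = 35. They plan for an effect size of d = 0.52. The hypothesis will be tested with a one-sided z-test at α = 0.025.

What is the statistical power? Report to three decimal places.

Power ≈ 0.868

Noncentrality parameter: δ = d·√n = 0.52 × √35 = 3.0764
One-sided α = 0.025 → critical value z_{0.025} = 1.960.
Power = P(Z > 1.960 − δ) = Φ(1.116) = 0.8679.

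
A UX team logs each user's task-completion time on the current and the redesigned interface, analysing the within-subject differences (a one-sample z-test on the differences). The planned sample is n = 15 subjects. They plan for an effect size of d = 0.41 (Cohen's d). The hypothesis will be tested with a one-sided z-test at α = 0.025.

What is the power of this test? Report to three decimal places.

Power ≈ 0.355

Noncentrality parameter: δ = d·√n = 0.41 × √15 = 1.5879
Critical value for a one-sided test at α = 0.025: z_α = 1.960.
Power = Φ(δ − 1.960) = Φ(-0.372) = 0.3549.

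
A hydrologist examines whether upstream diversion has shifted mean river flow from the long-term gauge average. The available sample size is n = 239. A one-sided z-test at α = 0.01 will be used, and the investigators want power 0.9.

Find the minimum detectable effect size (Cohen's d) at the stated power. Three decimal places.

Required noncentrality: δ = z_{0.01} + z_{0.10} = 2.326 + 1.282 = 3.608.
δ = d·√n ⇒ d = δ/√n = 3.608/√239 = 0.2334.

d ≈ 0.233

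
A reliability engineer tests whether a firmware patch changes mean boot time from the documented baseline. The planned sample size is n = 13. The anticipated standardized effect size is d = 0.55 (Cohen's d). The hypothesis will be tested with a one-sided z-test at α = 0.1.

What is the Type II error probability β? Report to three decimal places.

β ≈ 0.241

Noncentrality parameter: δ = d·√n = 0.55 × √13 = 1.9831
Critical value for a one-sided test at α = 0.1: z_α = 1.282.
Power = Φ(δ − 1.282) = Φ(0.702) = 0.7585.
Type II error: β = 1 − power = 1 − 0.7585 = 0.2415.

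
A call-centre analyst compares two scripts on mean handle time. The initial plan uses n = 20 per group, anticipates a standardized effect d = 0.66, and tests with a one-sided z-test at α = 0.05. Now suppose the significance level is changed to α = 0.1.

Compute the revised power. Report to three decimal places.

Power ≈ 0.790

δ = d·√(n/2) = 0.66 × √(20/2) = 2.0871 (unchanged). New critical value: z_{0.1} = 1.282.
Revised power = Φ(δ − 1.282) = Φ(0.806) = 0.7897.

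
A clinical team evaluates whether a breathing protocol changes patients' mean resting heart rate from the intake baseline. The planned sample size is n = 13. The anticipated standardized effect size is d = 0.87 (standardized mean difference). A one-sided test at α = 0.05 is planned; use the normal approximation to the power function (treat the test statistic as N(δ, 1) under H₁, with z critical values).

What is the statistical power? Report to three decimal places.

Power ≈ 0.932

Noncentrality parameter: δ = d·√n = 0.87 × √13 = 3.1368
Critical value for a one-sided test at α = 0.05: z_α = 1.645.
Power = Φ(δ − 1.645) = Φ(1.492) = 0.9321.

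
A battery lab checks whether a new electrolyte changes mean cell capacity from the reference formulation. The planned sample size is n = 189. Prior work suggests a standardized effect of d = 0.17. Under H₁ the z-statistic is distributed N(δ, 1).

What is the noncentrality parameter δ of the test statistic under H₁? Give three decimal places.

δ = d·√n = 0.17 × √189 = 2.3371

δ ≈ 2.337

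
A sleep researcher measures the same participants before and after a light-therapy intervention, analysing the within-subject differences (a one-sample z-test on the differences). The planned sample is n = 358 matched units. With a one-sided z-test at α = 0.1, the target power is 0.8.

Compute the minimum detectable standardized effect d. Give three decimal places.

Required noncentrality: δ = z_{0.1} + z_{0.20} = 1.282 + 0.842 = 2.123.
δ = d·√n ⇒ d = δ/√n = 2.123/√358 = 0.1122.

d ≈ 0.112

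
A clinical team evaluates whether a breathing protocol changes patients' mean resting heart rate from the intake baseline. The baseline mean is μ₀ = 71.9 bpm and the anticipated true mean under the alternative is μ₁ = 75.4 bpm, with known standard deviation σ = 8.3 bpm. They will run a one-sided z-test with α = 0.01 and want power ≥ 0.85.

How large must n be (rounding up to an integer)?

n = 64

Standardized effect: d = |μ₁ − μ₀| / σ = |75.4 − 71.9| / 8.3 = 0.4217
For power 0.85 need Φ(δ − z_{0.01}) = 0.85, so δ = z_{0.01} + z_{0.15} = 2.326 + 1.036 = 3.363.
δ = d·√n ⇒ n = (δ/d)² = (3.363 / 0.4217)² = 63.59.
Rounding up, n = 64.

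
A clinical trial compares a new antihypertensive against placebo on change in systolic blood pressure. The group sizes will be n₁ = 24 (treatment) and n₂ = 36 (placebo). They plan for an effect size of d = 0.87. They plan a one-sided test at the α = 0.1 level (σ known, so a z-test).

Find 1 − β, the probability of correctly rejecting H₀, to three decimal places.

Noncentrality parameter: δ = d / √(1/n₁ + 1/n₂) = 0.87 / √(1/24 + 1/36) = 3.3014
Critical value for a one-sided test at α = 0.1: z_α = 1.282.
Power = Φ(δ − 1.282) = Φ(2.020) = 0.9783.

Power ≈ 0.978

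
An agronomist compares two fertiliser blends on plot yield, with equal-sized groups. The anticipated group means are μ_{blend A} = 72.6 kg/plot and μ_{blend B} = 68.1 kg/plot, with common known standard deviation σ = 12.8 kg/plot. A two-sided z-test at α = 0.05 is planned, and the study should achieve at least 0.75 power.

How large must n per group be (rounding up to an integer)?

Standardized effect: d = |μ_{blend A} − μ_{blend B}| / σ = |72.6 − 68.1| / 12.8 = 0.3516
Set Φ(δ − 1.960) = 0.75; then δ − 1.960 = Φ⁻¹(0.75) = 0.674, giving δ = 2.634.
(For δ > 0 the lower-tail rejection region contributes negligibly to power, so the one-term inversion is standard.)
δ = d·√(n/2) ⇒ n = 2(δ/d)² = 2 × (2.634 / 0.3516)² = 112.31.
Rounding up, n = 113 per group.

n = 113 per group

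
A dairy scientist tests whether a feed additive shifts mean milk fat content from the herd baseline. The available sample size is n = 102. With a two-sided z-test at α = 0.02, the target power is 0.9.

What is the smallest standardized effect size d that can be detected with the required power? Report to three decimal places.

d ≈ 0.357

Required noncentrality: δ = z_{0.01} + z_{0.10} = 2.326 + 1.282 = 3.608.
(Lower-tail contribution to power is negligible for δ > 0.)
δ = d·√n ⇒ d = δ/√n = 3.608/√102 = 0.3572.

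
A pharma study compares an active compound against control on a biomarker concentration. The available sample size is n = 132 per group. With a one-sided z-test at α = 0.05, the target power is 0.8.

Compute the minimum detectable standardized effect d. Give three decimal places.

d ≈ 0.306

Required noncentrality: δ = z_{0.05} + z_{0.20} = 1.645 + 0.842 = 2.486.
δ = d·√(n/2) ⇒ d = δ/√(n/2) = 2.486/√(132/2) = 0.3061.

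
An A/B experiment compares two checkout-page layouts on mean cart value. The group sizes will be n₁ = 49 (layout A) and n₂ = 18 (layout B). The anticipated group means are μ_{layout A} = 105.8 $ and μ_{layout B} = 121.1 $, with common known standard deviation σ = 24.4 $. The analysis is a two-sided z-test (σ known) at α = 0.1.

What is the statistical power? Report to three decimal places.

Standardized effect: d = |μ_{layout A} − μ_{layout B}| / σ = |105.8 − 121.1| / 24.4 = 0.6270
Noncentrality parameter: δ = d / √(1/n₁ + 1/n₂) = 0.6270 / √(1/49 + 1/18) = 2.2751
Critical value for a two-sided test at α = 0.1: z_{α/2} = 1.645.
Power = Φ(δ − 1.645) + Φ(−δ − 1.645) = Φ(0.630) + Φ(-3.920) = 0.7357 + 0.0000 = 0.7358.

Power ≈ 0.736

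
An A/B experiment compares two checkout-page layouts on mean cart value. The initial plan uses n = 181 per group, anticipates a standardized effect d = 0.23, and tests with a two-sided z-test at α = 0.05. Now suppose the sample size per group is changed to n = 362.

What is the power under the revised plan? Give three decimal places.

Power ≈ 0.872

With n = 362 per group: δ = d·√(n/2) = 0.23 × √(362/2) = 3.0943. Critical value z_{0.025} = 1.960.
Revised power = Φ(δ − 1.960) + Φ(−δ − 1.960) = Φ(1.134) + Φ(-5.054) = 0.8717 + 0.0000 = 0.8717.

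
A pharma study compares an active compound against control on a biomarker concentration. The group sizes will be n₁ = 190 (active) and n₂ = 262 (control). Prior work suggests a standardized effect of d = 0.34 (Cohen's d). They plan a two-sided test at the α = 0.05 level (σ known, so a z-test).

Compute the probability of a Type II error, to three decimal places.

β ≈ 0.054

Noncentrality parameter: δ = d / √(1/n₁ + 1/n₂) = 0.34 / √(1/190 + 1/262) = 3.5681
Two-sided α = 0.05 → critical value z_{0.025} = 1.960.
Power = Φ(δ − 1.960) + Φ(−δ − 1.960) = Φ(1.608) + Φ(-5.528) = 0.9461 + 0.0000 = 0.9461.
Type II error: β = 1 − power = 1 − 0.9461 = 0.0539.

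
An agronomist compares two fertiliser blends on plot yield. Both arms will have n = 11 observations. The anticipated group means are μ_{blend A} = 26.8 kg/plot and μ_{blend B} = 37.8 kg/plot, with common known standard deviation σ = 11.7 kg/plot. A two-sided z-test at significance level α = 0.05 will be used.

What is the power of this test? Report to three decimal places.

Standardized effect: d = |μ_{blend A} − μ_{blend B}| / σ = |26.8 − 37.8| / 11.7 = 0.9402
Noncentrality parameter: δ = d·√(n/2) = 0.9402 × √(11/2) = 2.2049
Two-sided α = 0.05 → critical value z_{0.025} = 1.960.
Power = Φ(δ − 1.960) + Φ(−δ − 1.960) = Φ(0.245) + Φ(-4.165) = 0.5967 + 0.0000 = 0.5968.

Power ≈ 0.597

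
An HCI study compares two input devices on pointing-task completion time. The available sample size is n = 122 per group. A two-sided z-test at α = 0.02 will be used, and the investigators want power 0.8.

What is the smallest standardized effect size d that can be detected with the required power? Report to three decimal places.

Required noncentrality: δ = z_{0.01} + z_{0.20} = 2.326 + 0.842 = 3.168.
(The second rejection-region term Φ(−δ − z_{α/2}) is negligible and dropped.)
δ = d·√(n/2) ⇒ d = δ/√(n/2) = 3.168/√(122/2) = 0.4056.

d ≈ 0.406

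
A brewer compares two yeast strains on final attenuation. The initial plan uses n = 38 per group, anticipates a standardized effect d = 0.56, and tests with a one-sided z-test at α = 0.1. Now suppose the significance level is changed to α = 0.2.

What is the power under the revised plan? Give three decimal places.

δ = d·√(n/2) = 0.56 × √(38/2) = 2.4410 (unchanged). New critical value: z_{0.2} = 0.842.
Revised power = P(Z > 0.842 − δ) = Φ(1.599) = 0.9451.

Power ≈ 0.945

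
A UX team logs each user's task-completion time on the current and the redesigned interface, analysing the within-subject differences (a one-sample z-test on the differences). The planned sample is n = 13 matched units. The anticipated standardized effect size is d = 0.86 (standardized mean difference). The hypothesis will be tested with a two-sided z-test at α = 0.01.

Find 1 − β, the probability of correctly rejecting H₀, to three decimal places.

Noncentrality parameter: δ = d·√n = 0.86 × √13 = 3.1008
Critical value for a two-sided test at α = 0.01: z_{α/2} = 2.576.
Power = Φ(δ − 2.576) + Φ(−δ − 2.576) = Φ(0.525) + Φ(-5.677) = 0.7002 + 0.0000 = 0.7002.

Power ≈ 0.700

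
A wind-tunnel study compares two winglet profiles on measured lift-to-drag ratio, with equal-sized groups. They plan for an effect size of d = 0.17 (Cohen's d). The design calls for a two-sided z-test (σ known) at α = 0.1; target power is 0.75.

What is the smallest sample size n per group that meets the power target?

For power 0.75 need Φ(δ − z_{0.05}) = 0.75, so δ = z_{0.05} + z_{0.25} = 1.645 + 0.674 = 2.319.
(Ignoring the negligible lower-tail rejection probability gives the usual closed-form inversion.)
δ = d·√(n/2) ⇒ n = 2(δ/d)² = 2 × (2.319 / 0.17)² = 372.27.
Rounding up, n = 373 per group.

n = 373 per group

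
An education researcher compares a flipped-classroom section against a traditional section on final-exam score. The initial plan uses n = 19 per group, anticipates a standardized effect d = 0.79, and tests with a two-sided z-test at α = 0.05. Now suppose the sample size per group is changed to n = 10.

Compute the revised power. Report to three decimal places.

Power ≈ 0.423

With n = 10 per group: δ = d·√(n/2) = 0.79 × √(10/2) = 1.7665. Critical value z_{0.025} = 1.960.
Revised power = Φ(δ − 1.960) + Φ(−δ − 1.960) = Φ(-0.193) + Φ(-3.726) = 0.4233 + 0.0001 = 0.4234.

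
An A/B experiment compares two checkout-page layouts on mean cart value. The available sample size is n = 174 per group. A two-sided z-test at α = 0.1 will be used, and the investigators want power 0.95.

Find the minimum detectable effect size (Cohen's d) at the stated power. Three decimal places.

d ≈ 0.353

Need Φ(δ − 1.645) = 0.95, so δ = 1.645 + 1.645 = 3.290.
(The second rejection-region term Φ(−δ − z_{α/2}) is negligible and dropped.)
δ = d·√(n/2) ⇒ d = δ/√(n/2) = 3.290/√(174/2) = 0.3527.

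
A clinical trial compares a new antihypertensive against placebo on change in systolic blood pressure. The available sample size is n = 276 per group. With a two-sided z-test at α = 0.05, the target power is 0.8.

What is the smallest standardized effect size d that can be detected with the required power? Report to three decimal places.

d ≈ 0.238

Need Φ(δ − 1.960) = 0.8, so δ = 1.960 + 0.842 = 2.802.
(Lower-tail contribution to power is negligible for δ > 0.)
δ = d·√(n/2) ⇒ d = δ/√(n/2) = 2.802/√(276/2) = 0.2385.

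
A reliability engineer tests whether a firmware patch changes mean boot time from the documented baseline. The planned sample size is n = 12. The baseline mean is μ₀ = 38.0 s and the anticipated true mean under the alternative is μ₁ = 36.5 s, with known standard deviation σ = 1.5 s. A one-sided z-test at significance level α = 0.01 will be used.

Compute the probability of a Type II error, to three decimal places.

β ≈ 0.128

Standardized effect: d = |μ₁ − μ₀| / σ = |36.5 − 38.0| / 1.5 = 1.0000
Noncentrality parameter: δ = d·√n = 1.0000 × √12 = 3.4641
One-sided α = 0.01 → critical value z_{0.01} = 2.326.
Power = P(Z > 2.326 − δ) = Φ(1.138) = 0.8724.
Type II error: β = 1 − power = 1 − 0.8724 = 0.1276.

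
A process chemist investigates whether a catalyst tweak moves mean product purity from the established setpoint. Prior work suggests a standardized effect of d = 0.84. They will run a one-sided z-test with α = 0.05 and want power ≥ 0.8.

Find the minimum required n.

n = 9

For power 0.8 need Φ(δ − z_{0.05}) = 0.8, so δ = z_{0.05} + z_{0.20} = 1.645 + 0.842 = 2.486.
δ = d·√n ⇒ n = (δ/d)² = (2.486 / 0.84)² = 8.76.
Round up to the next whole unit.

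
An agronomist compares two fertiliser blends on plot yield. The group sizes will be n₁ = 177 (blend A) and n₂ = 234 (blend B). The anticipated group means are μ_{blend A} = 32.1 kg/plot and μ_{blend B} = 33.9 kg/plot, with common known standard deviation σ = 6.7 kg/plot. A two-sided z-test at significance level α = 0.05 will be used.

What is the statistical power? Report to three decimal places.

Power ≈ 0.769

Standardized effect: d = |μ_{blend A} − μ_{blend B}| / σ = |32.1 − 33.9| / 6.7 = 0.2687
Noncentrality parameter: λ = d / √(1/n₁ + 1/n₂) = 0.2687 / √(1/177 + 1/234) = 2.6969
Two-sided α = 0.05 → critical value z_{0.025} = 1.960.
Power = Φ(λ − 1.960) + Φ(−λ − 1.960) = Φ(0.737) + Φ(-4.657) = 0.7694 + 0.0000 = 0.7694.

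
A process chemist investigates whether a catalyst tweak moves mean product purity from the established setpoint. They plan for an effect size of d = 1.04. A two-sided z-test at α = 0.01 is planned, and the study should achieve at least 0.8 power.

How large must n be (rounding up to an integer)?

For power 0.8 need Φ(δ − z_{0.005}) = 0.8, so δ = z_{0.005} + z_{0.20} = 2.576 + 0.842 = 3.417.
(The Φ(−δ − z_{α/2}) term is vanishingly small for δ > 0 and is dropped in the standard sample-size formula.)
δ = d·√n ⇒ n = (δ/d)² = (3.417 / 1.04)² = 10.80.
Rounding up, n = 11.

n = 11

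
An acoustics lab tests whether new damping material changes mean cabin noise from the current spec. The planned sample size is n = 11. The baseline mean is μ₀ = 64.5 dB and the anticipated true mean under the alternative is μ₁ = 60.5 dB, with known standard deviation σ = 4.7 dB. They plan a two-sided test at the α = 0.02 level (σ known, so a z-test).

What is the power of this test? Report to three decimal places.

Power ≈ 0.690

Standardized effect: d = |μ₁ − μ₀| / σ = |60.5 − 64.5| / 4.7 = 0.8511
Noncentrality parameter: δ = d·√n = 0.8511 × √11 = 2.8227
Critical value for a two-sided test at α = 0.02: z_{α/2} = 2.326.
Power = Φ(δ − 2.326) + Φ(−δ − 2.326) = Φ(0.496) + Φ(-5.149) = 0.6902 + 0.0000 = 0.6902.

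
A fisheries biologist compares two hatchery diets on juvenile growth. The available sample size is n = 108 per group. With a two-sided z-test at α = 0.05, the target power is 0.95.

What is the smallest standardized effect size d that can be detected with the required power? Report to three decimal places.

Required noncentrality: δ = z_{0.025} + z_{0.05} = 1.960 + 1.645 = 3.605.
(Lower-tail contribution to power is negligible for δ > 0.)
δ = d·√(n/2) ⇒ d = δ/√(n/2) = 3.605/√(108/2) = 0.4906.

d ≈ 0.491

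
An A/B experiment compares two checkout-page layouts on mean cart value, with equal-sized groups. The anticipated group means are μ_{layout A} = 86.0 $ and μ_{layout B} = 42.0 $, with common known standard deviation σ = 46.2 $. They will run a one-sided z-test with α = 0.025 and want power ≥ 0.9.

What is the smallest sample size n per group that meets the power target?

Standardized effect: d = |μ_{layout A} − μ_{layout B}| / σ = |86.0 − 42.0| / 46.2 = 0.9524
Set Φ(δ − 1.960) = 0.9; then δ − 1.960 = Φ⁻¹(0.9) = 1.282, giving δ = 3.242.
δ = d·√(n/2) ⇒ n = 2(δ/d)² = 2 × (3.242 / 0.9524)² = 23.17.
Rounding up, n = 24 per group.

n = 24 per group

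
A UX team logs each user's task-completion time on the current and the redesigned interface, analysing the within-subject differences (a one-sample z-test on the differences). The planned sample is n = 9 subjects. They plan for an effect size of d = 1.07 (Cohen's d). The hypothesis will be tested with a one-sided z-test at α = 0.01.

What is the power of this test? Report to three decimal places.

Noncentrality parameter: δ = d·√n = 1.07 × √9 = 3.2100
One-sided α = 0.01 → critical value z_{0.01} = 2.326.
Power = P(Z > 2.326 − δ) = Φ(0.884) = 0.8116.

Power ≈ 0.812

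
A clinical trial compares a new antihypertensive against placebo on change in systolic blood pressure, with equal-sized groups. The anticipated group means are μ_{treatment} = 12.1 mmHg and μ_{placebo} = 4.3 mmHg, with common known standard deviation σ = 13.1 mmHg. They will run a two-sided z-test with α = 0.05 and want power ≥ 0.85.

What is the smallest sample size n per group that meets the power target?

Standardized effect: d = |μ_{treatment} − μ_{placebo}| / σ = |12.1 − 4.3| / 13.1 = 0.5954
For power 0.85 need Φ(δ − z_{0.025}) = 0.85, so δ = z_{0.025} + z_{0.15} = 1.960 + 1.036 = 2.996.
(For δ > 0 the lower-tail rejection region contributes negligibly to power, so the one-term inversion is standard.)
δ = d·√(n/2) ⇒ n = 2(δ/d)² = 2 × (2.996 / 0.5954)² = 50.65.
Round up to the next whole unit.

n = 51 per group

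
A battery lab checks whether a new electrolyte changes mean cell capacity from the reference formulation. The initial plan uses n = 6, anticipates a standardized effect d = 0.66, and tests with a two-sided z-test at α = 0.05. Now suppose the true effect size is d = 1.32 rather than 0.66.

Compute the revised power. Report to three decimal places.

With d = 1.32: δ = d·√n = 1.32 × √6 = 3.2333. Critical value z_{0.025} = 1.960.
Revised power = Φ(δ − 1.960) + Φ(−δ − 1.960) = Φ(1.273) + Φ(-5.193) = 0.8986 + 0.0000 = 0.8986.

Power ≈ 0.899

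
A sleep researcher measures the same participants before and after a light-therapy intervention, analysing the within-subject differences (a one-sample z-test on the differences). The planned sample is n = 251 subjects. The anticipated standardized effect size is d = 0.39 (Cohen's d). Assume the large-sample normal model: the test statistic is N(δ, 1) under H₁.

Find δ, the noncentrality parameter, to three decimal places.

δ ≈ 6.179

δ = d·√n = 0.39 × √251 = 6.1788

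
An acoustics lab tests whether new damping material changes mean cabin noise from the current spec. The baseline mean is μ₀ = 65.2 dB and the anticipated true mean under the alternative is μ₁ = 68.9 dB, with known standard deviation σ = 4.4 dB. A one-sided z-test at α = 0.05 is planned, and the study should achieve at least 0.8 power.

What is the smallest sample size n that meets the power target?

n = 9

Standardized effect: d = |μ₁ − μ₀| / σ = |68.9 − 65.2| / 4.4 = 0.8409
Set Φ(δ − 1.645) = 0.8; then δ − 1.645 = Φ⁻¹(0.8) = 0.842, giving δ = 2.486.
δ = d·√n ⇒ n = (δ/d)² = (2.486 / 0.8409)² = 8.74.
Round up to the next whole unit.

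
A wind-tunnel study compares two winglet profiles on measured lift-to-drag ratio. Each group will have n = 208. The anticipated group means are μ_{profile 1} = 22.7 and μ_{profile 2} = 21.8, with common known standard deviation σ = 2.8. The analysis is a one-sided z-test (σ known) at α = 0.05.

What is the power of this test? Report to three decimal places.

Standardized effect: d = |μ_{profile 1} − μ_{profile 2}| / σ = |22.7 − 21.8| / 2.8 = 0.3214
Noncentrality parameter: δ = d·√(n/2) = 0.3214 × √(208/2) = 3.2779
One-sided α = 0.05 → critical value z_{0.05} = 1.645.
Power = P(Z > 1.645 − δ) = Φ(1.633) = 0.9488.

Power ≈ 0.949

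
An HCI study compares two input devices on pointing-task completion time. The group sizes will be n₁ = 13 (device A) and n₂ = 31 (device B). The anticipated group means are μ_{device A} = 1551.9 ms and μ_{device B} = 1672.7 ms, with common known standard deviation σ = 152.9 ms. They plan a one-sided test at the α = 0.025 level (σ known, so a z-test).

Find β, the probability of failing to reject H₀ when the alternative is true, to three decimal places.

β ≈ 0.333

Standardized effect: d = |μ_{device A} − μ_{device B}| / σ = |1551.9 − 1672.7| / 152.9 = 0.7901
Noncentrality parameter: δ = d / √(1/n₁ + 1/n₂) = 0.7901 / √(1/13 + 1/31) = 2.3910
One-sided α = 0.025 → critical value z_{0.025} = 1.960.
Power = P(Z > 1.960 − δ) = Φ(0.431) = 0.6668.
Type II error: β = 1 − power = 1 − 0.6668 = 0.3332.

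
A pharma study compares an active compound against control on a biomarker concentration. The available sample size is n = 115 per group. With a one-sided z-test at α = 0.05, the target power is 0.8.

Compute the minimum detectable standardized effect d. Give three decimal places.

Required noncentrality: δ = z_{0.05} + z_{0.20} = 1.645 + 0.842 = 2.486.
δ = d·√(n/2) ⇒ d = δ/√(n/2) = 2.486/√(115/2) = 0.3279.

d ≈ 0.328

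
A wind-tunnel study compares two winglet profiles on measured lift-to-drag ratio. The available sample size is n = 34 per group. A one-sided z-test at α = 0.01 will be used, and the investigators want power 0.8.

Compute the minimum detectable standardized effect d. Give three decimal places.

Required noncentrality: δ = z_{0.01} + z_{0.20} = 2.326 + 0.842 = 3.168.
δ = d·√(n/2) ⇒ d = δ/√(n/2) = 3.168/√(34/2) = 0.7683.

d ≈ 0.768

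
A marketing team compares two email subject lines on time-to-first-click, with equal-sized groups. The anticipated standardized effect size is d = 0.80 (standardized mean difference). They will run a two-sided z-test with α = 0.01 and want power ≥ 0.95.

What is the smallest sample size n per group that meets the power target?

n = 56 per group

For power 0.95 need Φ(δ − z_{0.005}) = 0.95, so δ = z_{0.005} + z_{0.05} = 2.576 + 1.645 = 4.221.
(For δ > 0 the lower-tail rejection region contributes negligibly to power, so the one-term inversion is standard.)
δ = d·√(n/2) ⇒ n = 2(δ/d)² = 2 × (4.221 / 0.80)² = 55.67.
Round up to the next whole unit.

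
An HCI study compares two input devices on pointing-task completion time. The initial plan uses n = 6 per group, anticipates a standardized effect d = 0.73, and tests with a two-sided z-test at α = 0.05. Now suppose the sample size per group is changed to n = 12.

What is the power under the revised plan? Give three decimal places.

With n = 12 per group: δ = d·√(n/2) = 0.73 × √(12/2) = 1.7881. Critical value z_{0.025} = 1.960.
Revised power = Φ(δ − 1.960) + Φ(−δ − 1.960) = Φ(-0.172) + Φ(-3.748) = 0.4318 + 0.0001 = 0.4319.

Power ≈ 0.432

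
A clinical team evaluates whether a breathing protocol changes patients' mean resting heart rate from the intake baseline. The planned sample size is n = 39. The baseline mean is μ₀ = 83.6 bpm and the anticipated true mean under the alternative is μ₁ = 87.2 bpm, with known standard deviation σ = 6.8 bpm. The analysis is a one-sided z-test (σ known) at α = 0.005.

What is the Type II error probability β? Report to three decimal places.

β ≈ 0.233

Standardized effect: d = |μ₁ − μ₀| / σ = |87.2 − 83.6| / 6.8 = 0.5294
Noncentrality parameter: δ = d·√n = 0.5294 × √39 = 3.3062
Critical value for a one-sided test at α = 0.005: z_α = 2.576.
Power = P(Z > 2.576 − δ) = Φ(0.730) = 0.7674.
Type II error: β = 1 − power = 1 − 0.7674 = 0.2326.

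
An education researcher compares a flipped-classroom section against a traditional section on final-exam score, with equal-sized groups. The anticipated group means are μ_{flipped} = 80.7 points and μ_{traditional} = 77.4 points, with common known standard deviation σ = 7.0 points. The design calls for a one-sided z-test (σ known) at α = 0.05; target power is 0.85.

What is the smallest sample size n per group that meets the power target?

n = 65 per group

Standardized effect: d = |μ_{flipped} − μ_{traditional}| / σ = |80.7 − 77.4| / 7.0 = 0.4714
Set Φ(δ − 1.645) = 0.85; then δ − 1.645 = Φ⁻¹(0.85) = 1.036, giving δ = 2.681.
δ = d·√(n/2) ⇒ n = 2(δ/d)² = 2 × (2.681 / 0.4714)² = 64.70.
Rounding up, n = 65 per group.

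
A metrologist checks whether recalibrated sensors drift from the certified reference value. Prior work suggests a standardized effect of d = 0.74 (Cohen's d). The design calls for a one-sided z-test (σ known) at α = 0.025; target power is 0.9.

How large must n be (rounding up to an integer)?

For power 0.9 need Φ(δ − z_{0.025}) = 0.9, so δ = z_{0.025} + z_{0.10} = 1.960 + 1.282 = 3.242.
δ = d·√n ⇒ n = (δ/d)² = (3.242 / 0.74)² = 19.19.
Round up to the next whole unit.

n = 20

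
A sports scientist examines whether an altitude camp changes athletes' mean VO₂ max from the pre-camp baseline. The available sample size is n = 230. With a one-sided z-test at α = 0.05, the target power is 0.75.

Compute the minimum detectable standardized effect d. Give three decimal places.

Required noncentrality: δ = z_{0.05} + z_{0.25} = 1.645 + 0.674 = 2.319.
δ = d·√n ⇒ d = δ/√n = 2.319/√230 = 0.1529.

d ≈ 0.153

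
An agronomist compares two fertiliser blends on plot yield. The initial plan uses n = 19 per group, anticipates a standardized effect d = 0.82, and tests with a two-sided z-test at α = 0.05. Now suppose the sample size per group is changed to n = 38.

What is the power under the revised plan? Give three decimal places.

With n = 38 per group: δ = d·√(n/2) = 0.82 × √(38/2) = 3.5743. Critical value z_{0.025} = 1.960.
Revised power = Φ(δ − 1.960) + Φ(−δ − 1.960) = Φ(1.614) + Φ(-5.534) = 0.9468 + 0.0000 = 0.9468.

Power ≈ 0.947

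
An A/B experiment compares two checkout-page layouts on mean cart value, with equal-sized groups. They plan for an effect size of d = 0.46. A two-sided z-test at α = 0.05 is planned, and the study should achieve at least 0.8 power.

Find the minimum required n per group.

Set Φ(δ − 1.960) = 0.8; then δ − 1.960 = Φ⁻¹(0.8) = 0.842, giving δ = 2.802.
(Ignoring the negligible lower-tail rejection probability gives the usual closed-form inversion.)
δ = d·√(n/2) ⇒ n = 2(δ/d)² = 2 × (2.802 / 0.46)² = 74.19.
Rounding up, n = 75 per group.

n = 75 per group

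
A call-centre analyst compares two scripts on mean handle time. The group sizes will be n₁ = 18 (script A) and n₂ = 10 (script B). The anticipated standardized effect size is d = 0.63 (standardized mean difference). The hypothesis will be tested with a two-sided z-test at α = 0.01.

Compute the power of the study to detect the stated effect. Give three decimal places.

Power ≈ 0.164

Noncentrality parameter: δ = d / √(1/n₁ + 1/n₂) = 0.63 / √(1/18 + 1/10) = 1.5973
Two-sided α = 0.01 → critical value z_{0.005} = 2.576.
Power = Φ(δ − 2.576) + Φ(−δ − 2.576) = Φ(-0.978) + Φ(-4.173) = 0.1639 + 0.0000 = 0.1639.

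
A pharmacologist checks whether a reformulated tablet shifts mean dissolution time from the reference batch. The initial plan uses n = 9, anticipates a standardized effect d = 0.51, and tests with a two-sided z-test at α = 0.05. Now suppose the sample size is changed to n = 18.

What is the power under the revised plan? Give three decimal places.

With n = 18: δ = d·√n = 0.51 × √18 = 2.1637. Critical value z_{0.025} = 1.960.
Revised power = Φ(δ − 1.960) + Φ(−δ − 1.960) = Φ(0.204) + Φ(-4.124) = 0.5807 + 0.0000 = 0.5808.

Power ≈ 0.581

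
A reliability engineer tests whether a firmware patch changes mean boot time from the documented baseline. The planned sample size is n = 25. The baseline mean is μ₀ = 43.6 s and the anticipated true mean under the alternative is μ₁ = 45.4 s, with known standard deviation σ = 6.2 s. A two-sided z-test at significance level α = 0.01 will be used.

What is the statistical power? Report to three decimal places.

Power ≈ 0.130

Standardized effect: d = |μ₁ − μ₀| / σ = |45.4 − 43.6| / 6.2 = 0.2903
Noncentrality parameter: δ = d·√n = 0.2903 × √25 = 1.4516
Two-sided α = 0.01 → critical value z_{0.005} = 2.576.
Power = Φ(δ − 2.576) + Φ(−δ − 2.576) = Φ(-1.124) + Φ(-4.027) = 0.1305 + 0.0000 = 0.1305.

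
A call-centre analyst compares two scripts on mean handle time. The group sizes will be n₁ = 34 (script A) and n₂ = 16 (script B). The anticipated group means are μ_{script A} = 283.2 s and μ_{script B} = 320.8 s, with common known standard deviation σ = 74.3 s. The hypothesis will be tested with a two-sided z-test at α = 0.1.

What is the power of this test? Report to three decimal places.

Standardized effect: d = |μ_{script A} − μ_{script B}| / σ = |283.2 − 320.8| / 74.3 = 0.5061
Noncentrality parameter: δ = d / √(1/n₁ + 1/n₂) = 0.5061 / √(1/34 + 1/16) = 1.6692
Two-sided α = 0.1 → critical value z_{0.05} = 1.645.
Power = Φ(δ − 1.645) + Φ(−δ − 1.645) = Φ(0.024) + Φ(-3.314) = 0.5097 + 0.0005 = 0.5102.

Power ≈ 0.510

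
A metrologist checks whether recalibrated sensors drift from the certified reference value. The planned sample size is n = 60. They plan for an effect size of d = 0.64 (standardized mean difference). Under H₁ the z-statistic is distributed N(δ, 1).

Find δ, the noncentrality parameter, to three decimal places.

δ ≈ 4.957

The noncentrality parameter scales effect size by the design's sample-size factor: δ = d·√n = 0.64 × √60 = 4.9574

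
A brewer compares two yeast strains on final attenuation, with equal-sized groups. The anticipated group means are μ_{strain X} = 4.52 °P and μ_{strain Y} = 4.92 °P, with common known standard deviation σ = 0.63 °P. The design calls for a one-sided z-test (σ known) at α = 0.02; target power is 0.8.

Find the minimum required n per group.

n = 42 per group

Standardized effect: d = |μ_{strain X} − μ_{strain Y}| / σ = |4.52 − 4.92| / 0.63 = 0.6349
Set Φ(δ − 2.054) = 0.8; then δ − 2.054 = Φ⁻¹(0.8) = 0.842, giving δ = 2.895.
δ = d·√(n/2) ⇒ n = 2(δ/d)² = 2 × (2.895 / 0.6349)² = 41.59.
Rounding up, n = 42 per group.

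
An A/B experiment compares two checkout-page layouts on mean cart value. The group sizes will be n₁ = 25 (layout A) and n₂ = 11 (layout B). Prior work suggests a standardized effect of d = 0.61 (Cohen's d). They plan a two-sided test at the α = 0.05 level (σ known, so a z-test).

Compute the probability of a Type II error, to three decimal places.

Noncentrality parameter: δ = d / √(1/n₁ + 1/n₂) = 0.61 / √(1/25 + 1/11) = 1.6860
Critical value for a two-sided test at α = 0.05: z_{α/2} = 1.960.
Power = Φ(δ − 1.960) + Φ(−δ − 1.960) = Φ(-0.274) + Φ(-3.646) = 0.3920 + 0.0001 = 0.3922.
Type II error: β = 1 − power = 1 − 0.3922 = 0.6078.

β ≈ 0.608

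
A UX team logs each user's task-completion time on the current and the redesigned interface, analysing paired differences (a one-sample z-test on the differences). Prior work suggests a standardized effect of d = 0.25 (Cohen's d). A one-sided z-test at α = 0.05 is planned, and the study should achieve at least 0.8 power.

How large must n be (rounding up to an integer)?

n = 99

For power 0.8 need Φ(δ − z_{0.05}) = 0.8, so δ = z_{0.05} + z_{0.20} = 1.645 + 0.842 = 2.486.
δ = d·√n ⇒ n = (δ/d)² = (2.486 / 0.25)² = 98.92.
Round up to the next whole unit.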